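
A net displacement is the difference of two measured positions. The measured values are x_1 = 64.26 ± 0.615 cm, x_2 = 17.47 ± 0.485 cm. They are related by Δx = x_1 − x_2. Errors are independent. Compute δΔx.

0.783 cm

Sums and differences: (δΔx)² = Σ (cᵢ δxᵢ)².
  (δx_1)² = 0.378;  (δx_2)² = 0.235
δΔx = √(0.613) = 0.783 cm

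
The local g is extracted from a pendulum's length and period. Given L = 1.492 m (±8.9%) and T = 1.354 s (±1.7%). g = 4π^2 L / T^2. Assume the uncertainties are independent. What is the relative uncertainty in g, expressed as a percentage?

9.53%

For a monomial g ∝ L, T^-2, fractional errors add in quadrature:
  (1·δL/L)² = (1×0.0890)² = 0.00792;  (-2·δT/T)² = (-2×0.0170)² = 0.00116
δg/g = √(0.00908) = 0.0953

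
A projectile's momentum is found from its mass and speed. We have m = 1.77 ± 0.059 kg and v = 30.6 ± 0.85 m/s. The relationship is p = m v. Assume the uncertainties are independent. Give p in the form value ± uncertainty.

Since p is a product/quotient, work with relative uncertainties:
  (1·δm/m)² = (1×0.0333)² = 0.00111;  (1·δv/v)² = (1×0.0278)² = 0.000772
δp/p = √(0.00188) = 0.0434
p = 54.2 kg·m/s, so δp = 0.0434 × 54.2 = 2.35 kg·m/s.

54.2 ± 2.35 kg·m/s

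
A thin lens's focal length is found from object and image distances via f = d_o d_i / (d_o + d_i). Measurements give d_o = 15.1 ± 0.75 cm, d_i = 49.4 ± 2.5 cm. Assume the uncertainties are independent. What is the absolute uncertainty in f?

∂f/∂d_o = (d_i/(d_o+d_i))² = 0.587;  ∂f/∂d_i = (d_o/(d_o+d_i))² = 0.0548
δf = √((∂f/∂d_o · δd_o)² + (∂f/∂d_i · δd_i)²) = √(0.194 + 0.0188) = 0.461 cm

0.461 cm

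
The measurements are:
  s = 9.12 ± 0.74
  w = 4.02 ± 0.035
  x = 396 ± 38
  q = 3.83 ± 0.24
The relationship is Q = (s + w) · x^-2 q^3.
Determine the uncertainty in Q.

Let u = s + w = 13.1. δu = √(δs² + δw²) = √(0.548 + 0.00123) = 0.741, so δu/u = 0.0564.
Q is then a monomial in u, x, q:
δQ/Q = √((δu/u)² + (-2·δx/x)² + (3·δq/q)²) = √(0.00318 + 0.0368 + 0.0353) = 0.275
Q = 0.00471, so δQ = 0.275 × 0.00471 = 0.00129.

0.00129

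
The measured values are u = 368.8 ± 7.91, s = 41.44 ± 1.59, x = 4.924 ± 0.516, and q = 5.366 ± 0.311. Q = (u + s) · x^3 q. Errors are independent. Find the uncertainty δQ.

Let w = u + s = 410.2. δw = √(δu² + δs²) = √(62.6 + 2.53) = 8.07, so δw/w = 0.0197.
Q is then a monomial in w, x, q:
δQ/Q = √((δw/w)² + (3·δx/x)² + (1·δq/q)²) = √(0.000387 + 0.0988 + 0.00336) = 0.320
Q = 262800, so δQ = 0.320 × 262800 = 84200.

84200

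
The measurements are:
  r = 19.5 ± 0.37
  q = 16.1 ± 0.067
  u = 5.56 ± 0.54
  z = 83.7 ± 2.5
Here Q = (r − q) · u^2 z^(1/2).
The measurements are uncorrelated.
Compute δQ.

Let w = r − q = 3.40. δw = √(δr² + δq²) = √(0.137 + 0.00449) = 0.376, so δw/w = 0.111.
Q is then a monomial in w, u, z:
δQ/Q = √((δw/w)² + (2·δu/u)² + (½·δz/z)²) = √(0.0122 + 0.0377 + 0.000223) = 0.224
Q = 962, so δQ = 0.224 × 962 = 215.

215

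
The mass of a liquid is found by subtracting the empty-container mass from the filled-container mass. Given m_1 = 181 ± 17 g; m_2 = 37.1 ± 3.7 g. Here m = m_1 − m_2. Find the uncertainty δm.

Sums and differences: (δm)² = Σ (cᵢ δxᵢ)².
  (δm_1)² = 289;  (δm_2)² = 13.7
δm = √(303) = 17.4 g

17.4 g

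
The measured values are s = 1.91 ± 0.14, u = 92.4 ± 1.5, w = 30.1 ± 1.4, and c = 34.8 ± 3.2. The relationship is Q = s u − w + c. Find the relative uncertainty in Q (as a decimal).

0.0756

Let p = s·u = 176. δp/p = √((1·δs/s)² + (1·δu/u)²) = √(0.00537 + 0.000264) = 0.0751, so δp = 13.2.
Q = p − w + c: δQ = √(δp² + δw² + δc²) = √(176 + 1.96 + 10.2) = 13.7
Q = 181, so δQ/Q = 13.7/181 = 0.0756.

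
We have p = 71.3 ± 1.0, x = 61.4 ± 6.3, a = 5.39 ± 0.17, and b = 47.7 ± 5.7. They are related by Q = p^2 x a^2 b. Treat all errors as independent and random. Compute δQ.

Products/powers → add relative errors in quadrature, weighted by exponent:
  (2·δp/p)² = (2×0.0140)² = 0.000787;  (1·δx/x)² = (1×0.103)² = 0.0105;  (2·δa/a)² = (2×0.0315)² = 0.00398;  (1·δb/b)² = (1×0.119)² = 0.0143
δQ/Q = √(0.0296) = 0.172
Q = 4.33e+08, so δQ = 0.172 × 4.33e+08 = 7.44e+07.

7.44e+07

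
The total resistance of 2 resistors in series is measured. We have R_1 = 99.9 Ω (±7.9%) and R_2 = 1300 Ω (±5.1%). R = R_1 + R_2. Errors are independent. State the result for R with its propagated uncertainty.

Sums and differences: (δR)² = Σ (cᵢ δxᵢ)².
  (δR_1)² = 62.3;  (δR_2)² = 4400
δR = √(4460) = 66.8 Ω
R = 1400 Ω.

1400 ± 66.8 Ω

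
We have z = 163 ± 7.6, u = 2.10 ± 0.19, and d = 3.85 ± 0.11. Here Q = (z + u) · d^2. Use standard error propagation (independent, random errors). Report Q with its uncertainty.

Let w = z + u = 165. δw = √(δz² + δu²) = √(57.8 + 0.0361) = 7.60, so δw/w = 0.0460.
Q is then a monomial in w, d:
δQ/Q = √((δw/w)² + (2·δd/d)²) = √(0.00212 + 0.00327) = 0.0734
Q = 2450, so δQ = 0.0734 × 2450 = 180.

2450 ± 180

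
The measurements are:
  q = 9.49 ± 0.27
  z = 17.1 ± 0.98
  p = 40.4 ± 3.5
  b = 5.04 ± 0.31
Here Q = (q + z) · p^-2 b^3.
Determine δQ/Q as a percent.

Let u = q + z = 26.6. δu = √(δq² + δz²) = √(0.0729 + 0.960) = 1.02, so δu/u = 0.0382.
Q is then a monomial in u, p, b:
δQ/Q = √((δu/u)² + (-2·δp/p)² + (3·δb/b)²) = √(0.00146 + 0.0300 + 0.0340) = 0.256

25.6%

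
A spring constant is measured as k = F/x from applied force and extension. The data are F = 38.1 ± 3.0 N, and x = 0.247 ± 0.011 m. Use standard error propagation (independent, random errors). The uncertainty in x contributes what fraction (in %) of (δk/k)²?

24.2%

(δk/k)² = (1·δF/F)² + (-1·δx/x)²
  F term: (1×0.0787)² = 0.00620
  x term: (-1×0.0445)² = 0.00198
Total = 0.00818. Share from x = 0.00198/0.00818 = 0.242.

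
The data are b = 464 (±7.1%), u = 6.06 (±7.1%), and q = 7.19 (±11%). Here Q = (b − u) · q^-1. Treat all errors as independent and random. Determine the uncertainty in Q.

8.37

Let w = b − u = 458. δw = √(δb² + δu²) = √(1090 + 0.185) = 32.9, so δw/w = 0.0719.
Q is then a monomial in w, q:
δQ/Q = √((δw/w)² + (-1·δq/q)²) = √(0.00518 + 0.0121) = 0.131
Q = 63.7, so δQ = 0.131 × 63.7 = 8.37.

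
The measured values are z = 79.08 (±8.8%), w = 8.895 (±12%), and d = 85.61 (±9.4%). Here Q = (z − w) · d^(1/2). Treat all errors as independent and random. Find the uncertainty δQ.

Let u = z − w = 70.19. δu = √(δz² + δw²) = √(48.4 + 1.14) = 7.04, so δu/u = 0.100.
Q is then a monomial in u, d:
δQ/Q = √((δu/u)² + (½·δd/d)²) = √(0.0101 + 0.00221) = 0.111
Q = 649.4, so δQ = 0.111 × 649.4 = 71.9.

71.9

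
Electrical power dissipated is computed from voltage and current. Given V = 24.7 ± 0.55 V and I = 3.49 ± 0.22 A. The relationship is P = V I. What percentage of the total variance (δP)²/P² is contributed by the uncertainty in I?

(δP/P)² = (1·δV/V)² + (1·δI/I)²
  V term: (1×0.0223)² = 0.000496
  I term: (1×0.0630)² = 0.00397
Total = 0.00447. Share from I = 0.00397/0.00447 = 0.889.

88.9%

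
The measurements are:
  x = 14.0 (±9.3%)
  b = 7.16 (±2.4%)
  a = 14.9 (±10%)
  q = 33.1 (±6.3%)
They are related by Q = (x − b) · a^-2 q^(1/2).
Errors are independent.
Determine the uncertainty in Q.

0.0495

Let u = x − b = 6.84. δu = √(δx² + δb²) = √(1.70 + 0.0295) = 1.31, so δu/u = 0.192.
Q is then a monomial in u, a, q:
δQ/Q = √((δu/u)² + (-2·δa/a)² + (½·δq/q)²) = √(0.0369 + 0.0400 + 0.000992) = 0.279
Q = 0.177, so δQ = 0.279 × 0.177 = 0.0495.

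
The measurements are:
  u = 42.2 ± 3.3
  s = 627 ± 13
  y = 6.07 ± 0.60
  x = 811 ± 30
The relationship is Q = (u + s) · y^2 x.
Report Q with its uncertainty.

Let w = u + s = 669. δw = √(δu² + δs²) = √(10.9 + 169) = 13.4, so δw/w = 0.0200.
Q is then a monomial in w, y, x:
δQ/Q = √((δw/w)² + (2·δy/y)² + (1·δx/x)²) = √(0.000402 + 0.0391 + 0.00137) = 0.202
Q = 2e+07, so δQ = 0.202 × 2e+07 = 4.04e+06.

(2.00 ± 0.404) × 10^7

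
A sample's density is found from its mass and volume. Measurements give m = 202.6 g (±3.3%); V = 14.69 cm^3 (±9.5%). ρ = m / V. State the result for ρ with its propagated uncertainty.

13.79 ± 1.39 g/cm^3

Relative error in a monomial: (δρ/ρ)² = Σ (nᵢ · δxᵢ/xᵢ)².
  (1·δm/m)² = (1×0.0330)² = 0.00109;  (-1·δV/V)² = (-1×0.0950)² = 0.00903
δρ/ρ = √(0.0101) = 0.101
ρ = 13.79 g/cm^3, so δρ = 0.101 × 13.79 = 1.39 g/cm^3.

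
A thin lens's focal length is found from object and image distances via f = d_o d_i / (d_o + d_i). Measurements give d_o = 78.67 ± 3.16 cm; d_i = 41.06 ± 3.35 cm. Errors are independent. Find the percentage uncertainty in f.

∂f/∂d_o = (d_i/(d_o+d_i))² = 0.118;  ∂f/∂d_i = (d_o/(d_o+d_i))² = 0.432
δf = √((∂f/∂d_o · δd_o)² + (∂f/∂d_i · δd_i)²) = √(0.138 + 2.09) = 1.49 cm
f = 26.98 cm, so δf/f = 1.49/26.98 = 0.0553.

5.53%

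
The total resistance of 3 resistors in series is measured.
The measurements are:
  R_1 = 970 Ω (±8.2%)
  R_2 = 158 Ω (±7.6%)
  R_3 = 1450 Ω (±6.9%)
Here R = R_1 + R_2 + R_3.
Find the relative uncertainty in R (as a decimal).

Absolute uncertainties add in quadrature for a linear combination:
  (δR_1)² = 6330;  (δR_2)² = 144;  (δR_3)² = 10000
δR = √(16500) = 128 Ω
R = 2580 Ω, so δR/R = 128/2580 = 0.0498.

0.0498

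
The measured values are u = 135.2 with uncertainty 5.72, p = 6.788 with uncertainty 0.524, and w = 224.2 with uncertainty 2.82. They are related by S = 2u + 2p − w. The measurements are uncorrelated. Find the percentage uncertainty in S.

For a sum/difference, combine absolute errors in quadrature:
  (2·δu)² = 131;  (2·δp)² = 1.10;  (δw)² = 7.95
δS = √(140) = 11.8
S = 59.78, so δS/S = 11.8/59.78 = 0.198.

19.8%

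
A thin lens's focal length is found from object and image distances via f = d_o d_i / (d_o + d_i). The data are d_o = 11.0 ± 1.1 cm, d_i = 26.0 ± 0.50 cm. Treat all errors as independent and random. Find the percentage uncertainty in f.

∂f/∂d_o = (d_i/(d_o+d_i))² = 0.494;  ∂f/∂d_i = (d_o/(d_o+d_i))² = 0.0884
δf = √((∂f/∂d_o · δd_o)² + (∂f/∂d_i · δd_i)²) = √(0.295 + 0.00195) = 0.545 cm
f = 7.73 cm, so δf/f = 0.545/7.73 = 0.0705.

7.05%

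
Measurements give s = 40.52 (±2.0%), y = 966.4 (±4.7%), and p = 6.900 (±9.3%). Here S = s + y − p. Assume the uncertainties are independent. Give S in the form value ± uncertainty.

Absolute uncertainties add in quadrature for a linear combination:
  (δs)² = 0.657;  (δy)² = 2060;  (δp)² = 0.412
δS = √(2060) = 45.4
S = 1000.

1000 ± 45.4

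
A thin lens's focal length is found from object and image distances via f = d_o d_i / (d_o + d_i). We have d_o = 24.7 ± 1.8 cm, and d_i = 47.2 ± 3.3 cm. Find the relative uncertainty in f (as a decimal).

0.0535

∂f/∂d_o = (d_i/(d_o+d_i))² = 0.431;  ∂f/∂d_i = (d_o/(d_o+d_i))² = 0.118
δf = √((∂f/∂d_o · δd_o)² + (∂f/∂d_i · δd_i)²) = √(0.602 + 0.152) = 0.868 cm
f = 16.2 cm, so δf/f = 0.868/16.2 = 0.0535.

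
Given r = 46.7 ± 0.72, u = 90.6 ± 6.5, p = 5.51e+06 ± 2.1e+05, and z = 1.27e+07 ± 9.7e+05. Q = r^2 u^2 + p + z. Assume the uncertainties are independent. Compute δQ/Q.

0.0778

Let w = r^2·u^2 = 1.79e+07. δw/w = √((2·δr/r)² + (2·δu/u)²) = √(0.000951 + 0.0206) = 0.147, so δw = 2.63e+06.
Q = w + p + z: δQ = √(δw² + δp² + δz²) = √(6.9e+12 + 4.41e+10 + 9.41e+11) = 2.81e+06
Q = 3.61e+07, so δQ/Q = 2.81e+06/3.61e+07 = 0.0778.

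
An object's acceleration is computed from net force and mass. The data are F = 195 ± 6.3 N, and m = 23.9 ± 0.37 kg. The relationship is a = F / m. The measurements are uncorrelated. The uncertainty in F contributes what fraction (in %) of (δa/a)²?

(δa/a)² = (1·δF/F)² + (-1·δm/m)²
  F term: (1×0.0323)² = 0.00104
  m term: (-1×0.0155)² = 0.000240
Total = 0.00128. Share from F = 0.00104/0.00128 = 0.813.

81.3%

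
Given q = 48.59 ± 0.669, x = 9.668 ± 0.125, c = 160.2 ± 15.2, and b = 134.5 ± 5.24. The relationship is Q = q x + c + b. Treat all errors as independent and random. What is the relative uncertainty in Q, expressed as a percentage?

Let p = q·x = 469.8. δp/p = √((1·δq/q)² + (1·δx/x)²) = √(0.000190 + 0.000167) = 0.0189, so δp = 8.87.
Q = p + c + b: δQ = √(δp² + δc² + δb²) = √(78.7 + 231 + 27.5) = 18.4
Q = 764.5, so δQ/Q = 18.4/764.5 = 0.0240.

2.40%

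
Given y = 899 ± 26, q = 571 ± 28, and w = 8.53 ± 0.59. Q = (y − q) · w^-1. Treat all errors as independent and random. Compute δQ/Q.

0.135

Let u = y − q = 328. δu = √(δy² + δq²) = √(676 + 784) = 38.2, so δu/u = 0.116.
Q is then a monomial in u, w:
δQ/Q = √((δu/u)² + (-1·δw/w)²) = √(0.0136 + 0.00478) = 0.135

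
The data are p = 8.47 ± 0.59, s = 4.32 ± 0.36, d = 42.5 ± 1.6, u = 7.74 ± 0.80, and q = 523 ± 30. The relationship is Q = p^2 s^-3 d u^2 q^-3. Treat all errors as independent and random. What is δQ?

Since Q is a product/quotient, work with relative uncertainties:
  (2·δp/p)² = (2×0.0697)² = 0.0194;  (-3·δs/s)² = (-3×0.0833)² = 0.0625;  (1·δd/d)² = (1×0.0376)² = 0.00142;  (2·δu/u)² = (2×0.103)² = 0.0427;  (-3·δq/q)² = (-3×0.0574)² = 0.0296
δQ/Q = √(0.156) = 0.395
Q = 1.58e-05, so δQ = 0.395 × 1.58e-05 = 6.25e-06.

6.25e-06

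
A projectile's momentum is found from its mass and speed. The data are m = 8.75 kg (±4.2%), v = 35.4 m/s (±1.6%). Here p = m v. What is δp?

Each factor contributes (exponent × relative error)² to (δp/p)²:
  (1·δm/m)² = (1×0.0420)² = 0.00176;  (1·δv/v)² = (1×0.0160)² = 0.000256
δp/p = √(0.00202) = 0.0449
p = 310 kg·m/s, so δp = 0.0449 × 310 = 13.9 kg·m/s.

13.9 kg·m/s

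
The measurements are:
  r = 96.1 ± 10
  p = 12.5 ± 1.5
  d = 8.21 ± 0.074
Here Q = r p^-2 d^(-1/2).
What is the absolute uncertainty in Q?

0.0562

Q is a product of powers, so relative uncertainties combine in quadrature:
  (1·δr/r)² = (1×0.104)² = 0.0108;  (-2·δp/p)² = (-2×0.120)² = 0.0576;  (−½·δd/d)² = (-0.5×0.00901)² = 2.03e-05
δQ/Q = √(0.0684) = 0.262
Q = 0.215, so δQ = 0.262 × 0.215 = 0.0562.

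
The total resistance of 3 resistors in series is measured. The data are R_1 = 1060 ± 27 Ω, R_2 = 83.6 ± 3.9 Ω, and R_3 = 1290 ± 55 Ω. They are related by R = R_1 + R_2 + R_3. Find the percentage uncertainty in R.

Each term contributes (cᵢ δxᵢ)² to (δR)²:
  (δR_1)² = 729;  (δR_2)² = 15.2;  (δR_3)² = 3020
δR = √(3770) = 61.4 Ω
R = 2430 Ω, so δR/R = 61.4/2430 = 0.0252.

2.52%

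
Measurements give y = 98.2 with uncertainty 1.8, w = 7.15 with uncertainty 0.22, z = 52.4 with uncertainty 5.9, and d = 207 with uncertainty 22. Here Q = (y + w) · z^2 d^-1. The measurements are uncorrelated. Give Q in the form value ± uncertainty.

1400 ± 349

Let u = y + w = 105. δu = √(δy² + δw²) = √(3.24 + 0.0484) = 1.81, so δu/u = 0.0172.
Q is then a monomial in u, z, d:
δQ/Q = √((δu/u)² + (2·δz/z)² + (-1·δd/d)²) = √(0.000296 + 0.0507 + 0.0113) = 0.250
Q = 1400, so δQ = 0.250 × 1400 = 349.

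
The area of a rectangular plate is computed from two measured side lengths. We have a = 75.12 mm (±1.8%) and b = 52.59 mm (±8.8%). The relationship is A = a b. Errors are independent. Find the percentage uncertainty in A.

Each factor contributes (exponent × relative error)² to (δA/A)²:
  (1·δa/a)² = (1×0.0180)² = 0.000324;  (1·δb/b)² = (1×0.0880)² = 0.00774
δA/A = √(0.00807) = 0.0898

8.98%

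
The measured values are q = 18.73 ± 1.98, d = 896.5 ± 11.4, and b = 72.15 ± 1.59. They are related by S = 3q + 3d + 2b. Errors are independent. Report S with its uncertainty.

2890 ± 34.9

Each term contributes (cᵢ δxᵢ)² to (δS)²:
  (3·δq)² = 35.3;  (3·δd)² = 1170;  (2·δb)² = 10.1
δS = √(1220) = 34.9
S = 2890.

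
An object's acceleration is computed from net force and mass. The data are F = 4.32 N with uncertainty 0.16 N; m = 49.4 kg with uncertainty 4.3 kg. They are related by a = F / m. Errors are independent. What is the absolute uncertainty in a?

a is a product of powers, so relative uncertainties combine in quadrature:
  (1·δF/F)² = (1×0.0370)² = 0.00137;  (-1·δm/m)² = (-1×0.0870)² = 0.00758
δa/a = √(0.00895) = 0.0946
a = 0.0874 m/s^2, so δa = 0.0946 × 0.0874 = 0.00827 m/s^2.

0.00827 m/s^2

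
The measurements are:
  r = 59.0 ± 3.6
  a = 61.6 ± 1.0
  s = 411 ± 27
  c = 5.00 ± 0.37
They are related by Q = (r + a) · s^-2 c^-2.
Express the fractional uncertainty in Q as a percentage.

Let u = r + a = 121. δu = √(δr² + δa²) = √(13.0 + 1.00) = 3.74, so δu/u = 0.0310.
Q is then a monomial in u, s, c:
δQ/Q = √((δu/u)² + (-2·δs/s)² + (-2·δc/c)²) = √(0.000960 + 0.0173 + 0.0219) = 0.200

20.0%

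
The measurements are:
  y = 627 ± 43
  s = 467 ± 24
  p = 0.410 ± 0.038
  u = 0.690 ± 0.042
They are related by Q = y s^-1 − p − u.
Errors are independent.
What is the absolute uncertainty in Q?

0.128

Let w = y·s^-1 = 1.34. δw/w = √((1·δy/y)² + (-1·δs/s)²) = √(0.00470 + 0.00264) = 0.0857, so δw = 0.115.
Q = w − p − u: δQ = √(δw² + δp² + δu²) = √(0.0132 + 0.00144 + 0.00176) = 0.128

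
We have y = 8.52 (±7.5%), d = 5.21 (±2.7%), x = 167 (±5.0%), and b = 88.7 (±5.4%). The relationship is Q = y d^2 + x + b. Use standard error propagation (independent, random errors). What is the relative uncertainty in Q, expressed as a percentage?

4.81%

Let p = y·d^2 = 231. δp/p = √((1·δy/y)² + (2·δd/d)²) = √(0.00562 + 0.00292) = 0.0924, so δp = 21.4.
Q = p + x + b: δQ = √(δp² + δx² + δb²) = √(457 + 69.7 + 22.9) = 23.4
Q = 487, so δQ/Q = 23.4/487 = 0.0481.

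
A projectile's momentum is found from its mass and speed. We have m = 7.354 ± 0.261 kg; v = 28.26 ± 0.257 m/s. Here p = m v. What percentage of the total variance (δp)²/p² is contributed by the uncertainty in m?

93.8%

(δp/p)² = (1·δm/m)² + (1·δv/v)²
  m term: (1×0.0355)² = 0.00126
  v term: (1×0.00909)² = 8.27e-05
Total = 0.00134. Share from m = 0.00126/0.00134 = 0.938.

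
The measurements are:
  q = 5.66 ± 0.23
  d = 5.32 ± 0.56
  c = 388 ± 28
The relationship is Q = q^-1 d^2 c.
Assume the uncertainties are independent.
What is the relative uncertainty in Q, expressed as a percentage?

Since Q is a product/quotient, work with relative uncertainties:
  (-1·δq/q)² = (-1×0.0406)² = 0.00165;  (2·δd/d)² = (2×0.105)² = 0.0443;  (1·δc/c)² = (1×0.0722)² = 0.00521
δQ/Q = √(0.0512) = 0.226

22.6%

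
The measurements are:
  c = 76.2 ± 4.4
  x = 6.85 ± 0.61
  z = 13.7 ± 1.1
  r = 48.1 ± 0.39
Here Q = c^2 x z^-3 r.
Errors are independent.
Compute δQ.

210

Q is a product of powers, so relative uncertainties combine in quadrature:
  (2·δc/c)² = (2×0.0577)² = 0.0133;  (1·δx/x)² = (1×0.0891)² = 0.00793;  (-3·δz/z)² = (-3×0.0803)² = 0.0580;  (1·δr/r)² = (1×0.00811)² = 6.57e-05
δQ/Q = √(0.0794) = 0.282
Q = 744, so δQ = 0.282 × 744 = 210.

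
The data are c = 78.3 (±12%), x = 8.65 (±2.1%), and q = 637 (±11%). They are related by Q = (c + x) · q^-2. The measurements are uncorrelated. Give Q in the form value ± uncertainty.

Let u = c + x = 87.0. δu = √(δc² + δx²) = √(88.3 + 0.0330) = 9.40, so δu/u = 0.108.
Q is then a monomial in u, q:
δQ/Q = √((δu/u)² + (-2·δq/q)²) = √(0.0117 + 0.0484) = 0.245
Q = 0.000214, so δQ = 0.245 × 0.000214 = 5.25e-05.

(2.14 ± 0.525) × 10^-4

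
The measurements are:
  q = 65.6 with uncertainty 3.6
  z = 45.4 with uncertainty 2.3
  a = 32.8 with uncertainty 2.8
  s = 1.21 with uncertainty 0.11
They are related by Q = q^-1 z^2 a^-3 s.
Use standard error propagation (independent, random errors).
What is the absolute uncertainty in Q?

0.000318

Q is a product of powers, so relative uncertainties combine in quadrature:
  (-1·δq/q)² = (-1×0.0549)² = 0.00301;  (2·δz/z)² = (2×0.0507)² = 0.0103;  (-3·δa/a)² = (-3×0.0854)² = 0.0656;  (1·δs/s)² = (1×0.0909)² = 0.00826
δQ/Q = √(0.0871) = 0.295
Q = 0.00108, so δQ = 0.295 × 0.00108 = 0.000318.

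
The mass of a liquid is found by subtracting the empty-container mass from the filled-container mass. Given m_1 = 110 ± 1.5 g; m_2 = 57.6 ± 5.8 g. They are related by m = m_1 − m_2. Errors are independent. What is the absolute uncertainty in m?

m is a linear combination, so absolute uncertainties add in quadrature:
  (δm_1)² = 2.25;  (δm_2)² = 33.6
δm = √(35.9) = 5.99 g

5.99 g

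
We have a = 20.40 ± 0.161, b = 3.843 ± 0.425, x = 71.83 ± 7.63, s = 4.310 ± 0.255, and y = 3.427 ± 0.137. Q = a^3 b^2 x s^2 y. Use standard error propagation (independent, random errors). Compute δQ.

1.58e+08

Each factor contributes (exponent × relative error)² to (δQ/Q)²:
  (3·δa/a)² = (3×0.00789)² = 0.000561;  (2·δb/b)² = (2×0.111)² = 0.0489;  (1·δx/x)² = (1×0.106)² = 0.0113;  (2·δs/s)² = (2×0.0592)² = 0.0140;  (1·δy/y)² = (1×0.0400)² = 0.00160
δQ/Q = √(0.0764) = 0.276
Q = 5.733e+08, so δQ = 0.276 × 5.733e+08 = 1.58e+08.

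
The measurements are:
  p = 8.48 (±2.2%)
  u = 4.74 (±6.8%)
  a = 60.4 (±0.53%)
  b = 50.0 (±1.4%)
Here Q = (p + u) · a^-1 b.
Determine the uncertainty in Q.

Let w = p + u = 13.2. δw = √(δp² + δu²) = √(0.0348 + 0.104) = 0.372, so δw/w = 0.0282.
Q is then a monomial in w, a, b:
δQ/Q = √((δw/w)² + (-1·δa/a)² + (1·δb/b)²) = √(0.000794 + 2.81e-05 + 0.000196) = 0.0319
Q = 10.9, so δQ = 0.0319 × 10.9 = 0.349.

0.349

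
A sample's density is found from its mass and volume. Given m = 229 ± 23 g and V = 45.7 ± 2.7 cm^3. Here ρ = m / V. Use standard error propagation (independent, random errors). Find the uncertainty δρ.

Since ρ is a product/quotient, work with relative uncertainties:
  (1·δm/m)² = (1×0.100)² = 0.0101;  (-1·δV/V)² = (-1×0.0591)² = 0.00349
δρ/ρ = √(0.0136) = 0.117
ρ = 5.01 g/cm^3, so δρ = 0.117 × 5.01 = 0.584 g/cm^3.

0.584 g/cm^3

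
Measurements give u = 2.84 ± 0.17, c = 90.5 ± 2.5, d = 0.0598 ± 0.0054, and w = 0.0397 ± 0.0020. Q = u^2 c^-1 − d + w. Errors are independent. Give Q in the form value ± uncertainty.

0.0690 ± 0.0124

Let p = u^2·c^-1 = 0.0891. δp/p = √((2·δu/u)² + (-1·δc/c)²) = √(0.0143 + 0.000763) = 0.123, so δp = 0.0109.
Q = p − d + w: δQ = √(δp² + δd² + δw²) = √(0.000120 + 2.92e-05 + 4e-06) = 0.0124
Q = 0.0690.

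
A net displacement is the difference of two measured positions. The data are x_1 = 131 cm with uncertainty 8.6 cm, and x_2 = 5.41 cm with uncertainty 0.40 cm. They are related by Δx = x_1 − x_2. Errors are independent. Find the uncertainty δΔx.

Sums and differences: (δΔx)² = Σ (cᵢ δxᵢ)².
  (δx_1)² = 74.0;  (δx_2)² = 0.160
δΔx = √(74.1) = 8.61 cm

8.61 cm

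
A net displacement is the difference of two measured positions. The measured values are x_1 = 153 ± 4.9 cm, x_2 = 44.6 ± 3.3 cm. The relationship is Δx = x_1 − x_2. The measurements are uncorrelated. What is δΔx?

Each term contributes (cᵢ δxᵢ)² to (δΔx)²:
  (δx_1)² = 24.0;  (δx_2)² = 10.9
δΔx = √(34.9) = 5.91 cm

5.91 cm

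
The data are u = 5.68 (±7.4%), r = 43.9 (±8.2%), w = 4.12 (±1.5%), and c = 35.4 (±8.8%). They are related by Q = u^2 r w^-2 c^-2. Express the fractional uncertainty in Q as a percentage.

24.6%

Each factor contributes (exponent × relative error)² to (δQ/Q)²:
  (2·δu/u)² = (2×0.0740)² = 0.0219;  (1·δr/r)² = (1×0.0820)² = 0.00672;  (-2·δw/w)² = (-2×0.0150)² = 0.000900;  (-2·δc/c)² = (-2×0.0880)² = 0.0310
δQ/Q = √(0.0605) = 0.246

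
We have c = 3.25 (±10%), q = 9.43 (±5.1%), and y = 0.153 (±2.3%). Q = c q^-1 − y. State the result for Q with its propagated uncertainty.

0.192 ± 0.0388

Let p = c·q^-1 = 0.345. δp/p = √((1·δc/c)² + (-1·δq/q)²) = √(0.0100 + 0.00260) = 0.112, so δp = 0.0387.
Q = p − y: δQ = √(δp² + δy²) = √(0.00150 + 1.24e-05) = 0.0388
Q = 0.192.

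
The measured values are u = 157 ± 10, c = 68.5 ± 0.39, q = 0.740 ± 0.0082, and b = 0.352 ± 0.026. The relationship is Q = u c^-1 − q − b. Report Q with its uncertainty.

Let p = u·c^-1 = 2.29. δp/p = √((1·δu/u)² + (-1·δc/c)²) = √(0.00406 + 3.24e-05) = 0.0639, so δp = 0.147.
Q = p − q − b: δQ = √(δp² + δq² + δb²) = √(0.0215 + 6.72e-05 + 0.000676) = 0.149
Q = 1.20.

1.20 ± 0.149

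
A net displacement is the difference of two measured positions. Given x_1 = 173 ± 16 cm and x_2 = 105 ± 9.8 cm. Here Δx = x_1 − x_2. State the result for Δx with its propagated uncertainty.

Sums and differences: (δΔx)² = Σ (cᵢ δxᵢ)².
  (δx_1)² = 256;  (δx_2)² = 96.0
δΔx = √(352) = 18.8 cm
Δx = 68.0 cm.

68.0 ± 18.8 cm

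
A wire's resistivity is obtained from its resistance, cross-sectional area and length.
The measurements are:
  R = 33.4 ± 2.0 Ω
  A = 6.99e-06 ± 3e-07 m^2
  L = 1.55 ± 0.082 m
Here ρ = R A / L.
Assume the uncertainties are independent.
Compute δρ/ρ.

0.0907

Products/powers → add relative errors in quadrature, weighted by exponent:
  (1·δR/R)² = (1×0.0599)² = 0.00359;  (1·δA/A)² = (1×0.0429)² = 0.00184;  (-1·δL/L)² = (-1×0.0529)² = 0.00280
δρ/ρ = √(0.00823) = 0.0907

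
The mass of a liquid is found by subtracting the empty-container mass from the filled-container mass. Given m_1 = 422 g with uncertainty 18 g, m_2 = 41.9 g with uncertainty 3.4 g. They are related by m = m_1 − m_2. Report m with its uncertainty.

Sums and differences: (δm)² = Σ (cᵢ δxᵢ)².
  (δm_1)² = 324;  (δm_2)² = 11.6
δm = √(336) = 18.3 g
m = 380 g.

380 ± 18.3 g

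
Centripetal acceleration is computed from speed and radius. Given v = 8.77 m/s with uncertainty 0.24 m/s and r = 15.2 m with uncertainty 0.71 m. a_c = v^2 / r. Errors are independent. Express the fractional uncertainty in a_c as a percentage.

7.20%

Since a_c is a product/quotient, work with relative uncertainties:
  (2·δv/v)² = (2×0.0274)² = 0.00300;  (-1·δr/r)² = (-1×0.0467)² = 0.00218
δa_c/a_c = √(0.00518) = 0.0720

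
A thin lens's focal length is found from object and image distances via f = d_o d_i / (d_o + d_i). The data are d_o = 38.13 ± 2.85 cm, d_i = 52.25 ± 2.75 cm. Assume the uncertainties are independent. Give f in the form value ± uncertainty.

22.04 ± 1.07 cm

∂f/∂d_o = (d_i/(d_o+d_i))² = 0.334;  ∂f/∂d_i = (d_o/(d_o+d_i))² = 0.178
δf = √((∂f/∂d_o · δd_o)² + (∂f/∂d_i · δd_i)²) = √(0.907 + 0.240) = 1.07 cm
f = 22.04 cm.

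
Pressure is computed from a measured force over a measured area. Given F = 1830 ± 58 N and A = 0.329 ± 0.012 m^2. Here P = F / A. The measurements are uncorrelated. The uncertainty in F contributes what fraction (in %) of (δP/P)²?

(δP/P)² = (1·δF/F)² + (-1·δA/A)²
  F term: (1×0.0317)² = 0.00100
  A term: (-1×0.0365)² = 0.00133
Total = 0.00233. Share from F = 0.00100/0.00233 = 0.430.

43.0%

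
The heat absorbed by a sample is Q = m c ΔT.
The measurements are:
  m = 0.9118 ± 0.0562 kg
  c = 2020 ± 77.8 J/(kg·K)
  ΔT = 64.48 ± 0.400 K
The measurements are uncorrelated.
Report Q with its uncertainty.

118800 ± 8660 J

For a monomial Q ∝ m, c, ΔT, fractional errors add in quadrature:
  (1·δm/m)² = (1×0.0616)² = 0.00380;  (1·δc/c)² = (1×0.0385)² = 0.00148;  (1·δΔT/ΔT)² = (1×0.00620)² = 3.85e-05
δQ/Q = √(0.00532) = 0.0729
Q = 118800 J, so δQ = 0.0729 × 118800 = 8660 J.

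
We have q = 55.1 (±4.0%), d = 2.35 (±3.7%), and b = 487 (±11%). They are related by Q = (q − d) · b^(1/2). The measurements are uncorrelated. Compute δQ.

80.4

Let u = q − d = 52.8. δu = √(δq² + δd²) = √(4.86 + 0.00756) = 2.21, so δu/u = 0.0418.
Q is then a monomial in u, b:
δQ/Q = √((δu/u)² + (½·δb/b)²) = √(0.00175 + 0.00302) = 0.0691
Q = 1160, so δQ = 0.0691 × 1160 = 80.4.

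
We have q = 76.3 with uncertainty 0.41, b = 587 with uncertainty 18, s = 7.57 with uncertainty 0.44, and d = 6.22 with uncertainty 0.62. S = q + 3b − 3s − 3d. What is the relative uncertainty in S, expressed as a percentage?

S is a linear combination, so absolute uncertainties add in quadrature:
  (δq)² = 0.168;  (3·δb)² = 2920;  (3·δs)² = 1.74;  (3·δd)² = 3.46
δS = √(2920) = 54.0
S = 1800, so δS/S = 54.0/1800 = 0.0301.

3.01%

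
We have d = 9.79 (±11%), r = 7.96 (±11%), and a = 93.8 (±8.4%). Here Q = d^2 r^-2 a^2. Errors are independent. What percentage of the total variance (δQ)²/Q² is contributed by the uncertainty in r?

38.7%

(δQ/Q)² = (2·δd/d)² + (-2·δr/r)² + (2·δa/a)²
  d term: (2×0.110)² = 0.0484
  r term: (-2×0.110)² = 0.0484
  a term: (2×0.0840)² = 0.0282
Total = 0.125. Share from r = 0.0484/0.125 = 0.387.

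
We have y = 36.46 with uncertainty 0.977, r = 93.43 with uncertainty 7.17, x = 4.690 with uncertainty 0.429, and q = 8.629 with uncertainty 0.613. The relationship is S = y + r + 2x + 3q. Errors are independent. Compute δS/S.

Absolute uncertainties add in quadrature for a linear combination:
  (δy)² = 0.955;  (δr)² = 51.4;  (2·δx)² = 0.736;  (3·δq)² = 3.38
δS = √(56.5) = 7.52
S = 165.2, so δS/S = 7.52/165.2 = 0.0455.

0.0455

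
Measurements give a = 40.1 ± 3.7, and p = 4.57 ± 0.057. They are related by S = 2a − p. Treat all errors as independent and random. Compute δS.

For a sum/difference, combine absolute errors in quadrature:
  (2·δa)² = 54.8;  (δp)² = 0.00325
δS = √(54.8) = 7.40

7.40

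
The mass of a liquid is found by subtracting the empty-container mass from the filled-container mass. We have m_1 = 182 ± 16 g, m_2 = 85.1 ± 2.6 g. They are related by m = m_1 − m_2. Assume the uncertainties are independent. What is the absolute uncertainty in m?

Absolute uncertainties add in quadrature for a linear combination:
  (δm_1)² = 256;  (δm_2)² = 6.76
δm = √(263) = 16.2 g

16.2 g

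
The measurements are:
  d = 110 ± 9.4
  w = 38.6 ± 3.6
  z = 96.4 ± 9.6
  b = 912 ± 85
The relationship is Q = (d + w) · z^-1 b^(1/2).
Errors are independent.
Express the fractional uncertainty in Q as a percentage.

Let u = d + w = 149. δu = √(δd² + δw²) = √(88.4 + 13.0) = 10.1, so δu/u = 0.0677.
Q is then a monomial in u, z, b:
δQ/Q = √((δu/u)² + (-1·δz/z)² + (½·δb/b)²) = √(0.00459 + 0.00992 + 0.00217) = 0.129

12.9%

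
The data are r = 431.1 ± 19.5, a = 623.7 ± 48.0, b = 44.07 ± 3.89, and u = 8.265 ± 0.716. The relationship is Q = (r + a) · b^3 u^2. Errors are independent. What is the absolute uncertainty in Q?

Let w = r + a = 1055. δw = √(δr² + δa²) = √(380 + 2300) = 51.8, so δw/w = 0.0491.
Q is then a monomial in w, b, u:
δQ/Q = √((δw/w)² + (3·δb/b)² + (2·δu/u)²) = √(0.00241 + 0.0701 + 0.0300) = 0.320
Q = 6.167e+09, so δQ = 0.320 × 6.167e+09 = 1.97e+09.

1.97e+09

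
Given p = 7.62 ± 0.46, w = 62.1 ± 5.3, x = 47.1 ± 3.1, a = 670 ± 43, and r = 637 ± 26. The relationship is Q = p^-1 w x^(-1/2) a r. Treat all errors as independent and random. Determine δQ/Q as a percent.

13.3%

Relative error in a monomial: (δQ/Q)² = Σ (nᵢ · δxᵢ/xᵢ)².
  (-1·δp/p)² = (-1×0.0604)² = 0.00364;  (1·δw/w)² = (1×0.0853)² = 0.00728;  (−½·δx/x)² = (-0.5×0.0658)² = 0.00108;  (1·δa/a)² = (1×0.0642)² = 0.00412;  (1·δr/r)² = (1×0.0408)² = 0.00167
δQ/Q = √(0.0178) = 0.133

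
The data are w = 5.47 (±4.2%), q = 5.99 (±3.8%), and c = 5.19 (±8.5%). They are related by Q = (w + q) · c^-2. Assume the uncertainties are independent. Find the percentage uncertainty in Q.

17.2%

Let u = w + q = 11.5. δu = √(δw² + δq²) = √(0.0528 + 0.0518) = 0.323, so δu/u = 0.0282.
Q is then a monomial in u, c:
δQ/Q = √((δu/u)² + (-2·δc/c)²) = √(0.000796 + 0.0289) = 0.172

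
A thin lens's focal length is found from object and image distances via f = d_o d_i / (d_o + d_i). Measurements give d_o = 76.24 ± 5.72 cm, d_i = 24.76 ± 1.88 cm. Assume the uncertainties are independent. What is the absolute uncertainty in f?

∂f/∂d_o = (d_i/(d_o+d_i))² = 0.0601;  ∂f/∂d_i = (d_o/(d_o+d_i))² = 0.570
δf = √((∂f/∂d_o · δd_o)² + (∂f/∂d_i · δd_i)²) = √(0.118 + 1.15) = 1.13 cm

1.13 cm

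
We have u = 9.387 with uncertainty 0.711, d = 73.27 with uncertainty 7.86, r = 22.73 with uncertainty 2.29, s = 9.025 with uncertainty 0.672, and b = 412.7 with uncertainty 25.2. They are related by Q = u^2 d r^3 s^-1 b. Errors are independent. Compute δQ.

Each factor contributes (exponent × relative error)² to (δQ/Q)²:
  (2·δu/u)² = (2×0.0757)² = 0.0229;  (1·δd/d)² = (1×0.107)² = 0.0115;  (3·δr/r)² = (3×0.101)² = 0.0914;  (-1·δs/s)² = (-1×0.0745)² = 0.00554;  (1·δb/b)² = (1×0.0611)² = 0.00373
δQ/Q = √(0.135) = 0.368
Q = 3.467e+09, so δQ = 0.368 × 3.467e+09 = 1.27e+09.

1.27e+09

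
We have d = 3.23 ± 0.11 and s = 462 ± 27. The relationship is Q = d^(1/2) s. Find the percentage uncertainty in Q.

Q is a product of powers, so relative uncertainties combine in quadrature:
  (½·δd/d)² = (0.5×0.0341)² = 0.000290;  (1·δs/s)² = (1×0.0584)² = 0.00342
δQ/Q = √(0.00371) = 0.0609

6.09%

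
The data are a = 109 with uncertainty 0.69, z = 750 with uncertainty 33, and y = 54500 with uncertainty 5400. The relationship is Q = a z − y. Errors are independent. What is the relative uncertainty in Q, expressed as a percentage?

23.9%

Let p = a·z = 81800. δp/p = √((1·δa/a)² + (1·δz/z)²) = √(4.01e-05 + 0.00194) = 0.0445, so δp = 3630.
Q = p − y: δQ = √(δp² + δy²) = √(1.32e+07 + 2.92e+07) = 6510
Q = 27200, so δQ/Q = 6510/27200 = 0.239.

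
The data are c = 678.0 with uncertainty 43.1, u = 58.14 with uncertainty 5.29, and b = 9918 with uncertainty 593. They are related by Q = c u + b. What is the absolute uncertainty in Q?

Let p = c·u = 39420. δp/p = √((1·δc/c)² + (1·δu/u)²) = √(0.00404 + 0.00828) = 0.111, so δp = 4380.
Q = p + b: δQ = √(δp² + δb²) = √(1.91e+07 + 3.52e+05) = 4420

4420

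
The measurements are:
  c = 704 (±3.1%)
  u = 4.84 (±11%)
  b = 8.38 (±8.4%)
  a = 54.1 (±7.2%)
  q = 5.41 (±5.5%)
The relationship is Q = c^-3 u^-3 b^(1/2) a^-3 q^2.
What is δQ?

5.71e-15

Each factor contributes (exponent × relative error)² to (δQ/Q)²:
  (-3·δc/c)² = (-3×0.0310)² = 0.00865;  (-3·δu/u)² = (-3×0.110)² = 0.109;  (½·δb/b)² = (0.5×0.0840)² = 0.00176;  (-3·δa/a)² = (-3×0.0720)² = 0.0467;  (2·δq/q)² = (2×0.0550)² = 0.0121
δQ/Q = √(0.178) = 0.422
Q = 1.35e-14, so δQ = 0.422 × 1.35e-14 = 5.71e-15.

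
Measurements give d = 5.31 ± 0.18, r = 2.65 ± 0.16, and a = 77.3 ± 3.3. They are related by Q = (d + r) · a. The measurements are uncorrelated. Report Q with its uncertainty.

615 ± 32.2

Let u = d + r = 7.96. δu = √(δd² + δr²) = √(0.0324 + 0.0256) = 0.241, so δu/u = 0.0303.
Q is then a monomial in u, a:
δQ/Q = √((δu/u)² + (1·δa/a)²) = √(0.000915 + 0.00182) = 0.0523
Q = 615, so δQ = 0.0523 × 615 = 32.2.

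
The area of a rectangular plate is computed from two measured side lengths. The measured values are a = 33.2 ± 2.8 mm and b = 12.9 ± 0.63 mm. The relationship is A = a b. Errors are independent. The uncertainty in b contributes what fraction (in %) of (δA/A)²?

25.1%

(δA/A)² = (1·δa/a)² + (1·δb/b)²
  a term: (1×0.0843)² = 0.00711
  b term: (1×0.0488)² = 0.00239
Total = 0.00950. Share from b = 0.00239/0.00950 = 0.251.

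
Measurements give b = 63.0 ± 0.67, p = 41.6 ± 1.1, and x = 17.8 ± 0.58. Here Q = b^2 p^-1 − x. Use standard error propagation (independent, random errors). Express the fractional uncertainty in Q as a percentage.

4.24%

Let w = b^2·p^-1 = 95.4. δw/w = √((2·δb/b)² + (-1·δp/p)²) = √(0.000452 + 0.000699) = 0.0339, so δw = 3.24.
Q = w − x: δQ = √(δw² + δx²) = √(10.5 + 0.336) = 3.29
Q = 77.6, so δQ/Q = 3.29/77.6 = 0.0424.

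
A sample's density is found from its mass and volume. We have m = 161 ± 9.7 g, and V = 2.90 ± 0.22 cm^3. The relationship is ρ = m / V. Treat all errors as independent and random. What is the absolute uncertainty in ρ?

5.38 g/cm^3

Products/powers → add relative errors in quadrature, weighted by exponent:
  (1·δm/m)² = (1×0.0602)² = 0.00363;  (-1·δV/V)² = (-1×0.0759)² = 0.00576
δρ/ρ = √(0.00938) = 0.0969
ρ = 55.5 g/cm^3, so δρ = 0.0969 × 55.5 = 5.38 g/cm^3.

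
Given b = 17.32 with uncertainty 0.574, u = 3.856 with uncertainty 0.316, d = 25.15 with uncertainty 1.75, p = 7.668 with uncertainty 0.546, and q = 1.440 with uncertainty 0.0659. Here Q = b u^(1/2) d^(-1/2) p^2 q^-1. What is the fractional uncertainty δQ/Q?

0.162

Products/powers → add relative errors in quadrature, weighted by exponent:
  (1·δb/b)² = (1×0.0331)² = 0.00110;  (½·δu/u)² = (0.5×0.0820)² = 0.00168;  (−½·δd/d)² = (-0.5×0.0696)² = 0.00121;  (2·δp/p)² = (2×0.0712)² = 0.0203;  (-1·δq/q)² = (-1×0.0458)² = 0.00209
δQ/Q = √(0.0264) = 0.162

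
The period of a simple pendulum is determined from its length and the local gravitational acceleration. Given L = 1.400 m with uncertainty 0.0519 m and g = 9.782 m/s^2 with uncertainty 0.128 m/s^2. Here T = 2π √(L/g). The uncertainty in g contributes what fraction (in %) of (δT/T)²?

(δT/T)² = (½·δL/L)² + (−½·δg/g)²
  L term: (0.5×0.0371)² = 0.000344
  g term: (-0.5×0.0131)² = 4.28e-05
Total = 0.000386. Share from g = 4.28e-05/0.000386 = 0.111.

11.1%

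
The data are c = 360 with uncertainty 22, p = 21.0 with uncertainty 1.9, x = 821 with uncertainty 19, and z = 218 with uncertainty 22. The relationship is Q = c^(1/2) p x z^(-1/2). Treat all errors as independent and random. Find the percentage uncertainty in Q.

Products/powers → add relative errors in quadrature, weighted by exponent:
  (½·δc/c)² = (0.5×0.0611)² = 0.000934;  (1·δp/p)² = (1×0.0905)² = 0.00819;  (1·δx/x)² = (1×0.0231)² = 0.000536;  (−½·δz/z)² = (-0.5×0.101)² = 0.00255
δQ/Q = √(0.0122) = 0.110

11.0%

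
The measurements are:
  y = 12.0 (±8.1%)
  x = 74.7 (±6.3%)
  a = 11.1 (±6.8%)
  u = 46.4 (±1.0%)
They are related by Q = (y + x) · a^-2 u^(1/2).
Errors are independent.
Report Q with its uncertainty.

Let w = y + x = 86.7. δw = √(δy² + δx²) = √(0.945 + 22.1) = 4.81, so δw/w = 0.0554.
Q is then a monomial in w, a, u:
δQ/Q = √((δw/w)² + (-2·δa/a)² + (½·δu/u)²) = √(0.00307 + 0.0185 + 2.5e-05) = 0.147
Q = 4.79, so δQ = 0.147 × 4.79 = 0.704.

4.79 ± 0.704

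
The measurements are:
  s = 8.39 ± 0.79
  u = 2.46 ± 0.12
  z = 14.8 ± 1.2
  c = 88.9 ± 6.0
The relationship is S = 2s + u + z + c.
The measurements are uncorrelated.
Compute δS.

Absolute uncertainties add in quadrature for a linear combination:
  (2·δs)² = 2.50;  (δu)² = 0.0144;  (δz)² = 1.44;  (δc)² = 36.0
δS = √(40.0) = 6.32

6.32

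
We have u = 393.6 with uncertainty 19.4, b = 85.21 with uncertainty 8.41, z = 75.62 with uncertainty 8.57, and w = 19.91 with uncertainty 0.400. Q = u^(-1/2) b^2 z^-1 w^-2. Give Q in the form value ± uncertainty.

Each factor contributes (exponent × relative error)² to (δQ/Q)²:
  (−½·δu/u)² = (-0.5×0.0493)² = 0.000607;  (2·δb/b)² = (2×0.0987)² = 0.0390;  (-1·δz/z)² = (-1×0.113)² = 0.0128;  (-2·δw/w)² = (-2×0.0201)² = 0.00161
δQ/Q = √(0.0540) = 0.232
Q = 0.01221, so δQ = 0.232 × 0.01221 = 0.00284.

0.01221 ± 0.00284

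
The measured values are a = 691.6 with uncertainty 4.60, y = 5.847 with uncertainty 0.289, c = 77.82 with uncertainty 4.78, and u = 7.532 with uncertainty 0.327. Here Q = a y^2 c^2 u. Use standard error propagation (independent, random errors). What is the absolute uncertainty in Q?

Relative error in a monomial: (δQ/Q)² = Σ (nᵢ · δxᵢ/xᵢ)².
  (1·δa/a)² = (1×0.00665)² = 4.42e-05;  (2·δy/y)² = (2×0.0494)² = 0.00977;  (2·δc/c)² = (2×0.0614)² = 0.0151;  (1·δu/u)² = (1×0.0434)² = 0.00188
δQ/Q = √(0.0268) = 0.164
Q = 1.078e+09, so δQ = 0.164 × 1.078e+09 = 1.77e+08.

1.77e+08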